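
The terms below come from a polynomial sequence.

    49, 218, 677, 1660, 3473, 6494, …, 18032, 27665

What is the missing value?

Using the first 6 terms:
First differences: 169, 459, 983, 1813, 3021
Second differences: 290, 524, 830, 1208
Third differences: 234, 306, 378
Fourth differences: 72, 72
Constant fourth difference = 72.
Extend forward: 378 + 72 = 450;  1208 + 450 = 1658;  3021 + 1658 = 4679;  6494 + 4679 = 11173

11173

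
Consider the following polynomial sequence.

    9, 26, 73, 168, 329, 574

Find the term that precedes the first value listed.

4

17, 47, 95, 161, 245
30, 48, 66, 84
18, 18, 18
The third differences are constant at 18.
Work back: 30 − 18 = 12;  17 − 12 = 5;  9 − 5 = 4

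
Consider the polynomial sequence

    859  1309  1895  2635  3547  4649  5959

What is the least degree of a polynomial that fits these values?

3

First differences: 450, 586, 740, 912, 1102, 1310
Second differences: 136, 154, 172, 190, 208
Third differences: 18, 18, 18, 18
The third differences are constant, so the polynomial has degree 3.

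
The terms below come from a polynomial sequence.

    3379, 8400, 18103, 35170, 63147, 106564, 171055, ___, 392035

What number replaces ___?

Using the first 7 terms:
5021, 9703, 17067, 27977, 43417, 64491
4682, 7364, 10910, 15440, 21074
2682, 3546, 4530, 5634
864, 984, 1104
120, 120
Constant fifth difference = 120.
Extend forward: 1104 + 120 = 1224;  5634 + 1224 = 6858;  21074 + 6858 = 27932;  64491 + 27932 = 92423;  171055 + 92423 = 263478

263478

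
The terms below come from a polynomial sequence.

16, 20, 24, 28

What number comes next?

32

4  4  4
The first differences are constant (4).
28 + 4 = 32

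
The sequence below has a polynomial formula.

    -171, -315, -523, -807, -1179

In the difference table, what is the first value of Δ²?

Δ: -144, -208, -284, -372
Δ²: -64, -76, -88
Δ³: -12, -12

-64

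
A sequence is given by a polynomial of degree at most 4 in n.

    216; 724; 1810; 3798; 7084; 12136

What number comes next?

19494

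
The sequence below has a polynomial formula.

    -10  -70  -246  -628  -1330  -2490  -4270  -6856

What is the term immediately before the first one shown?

Δ: -60  -176  -382  -702  -1160  -1780  -2586
Δ²: -116  -206  -320  -458  -620  -806
Δ³: -90  -114  -138  -162  -186
Δ⁴: -24  -24  -24  -24
The fourth differences are constant at -24.
Work back: -90 + 24 = -66;  -116 + 66 = -50;  -60 + 50 = -10;  -10 + 10 = 0

0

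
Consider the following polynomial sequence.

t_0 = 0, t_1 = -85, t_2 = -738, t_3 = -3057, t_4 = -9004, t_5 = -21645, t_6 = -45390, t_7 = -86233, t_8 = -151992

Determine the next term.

Δ: -85 , -653 , -2319 , -5947 , -12641 , -23745 , -40843 , -65759
Δ²: -568 , -1666 , -3628 , -6694 , -11104 , -17098 , -24916
Δ³: -1098 , -1962 , -3066 , -4410 , -5994 , -7818
Δ⁴: -864 , -1104 , -1344 , -1584 , -1824
Δ⁵: -240 , -240 , -240 , -240
Constant fifth difference = -240, so extend:
-1824 − 240 = -2064;  -7818 − 2064 = -9882;  -24916 − 9882 = -34798;  -65759 − 34798 = -100557;  -151992 − 100557 = -252549

-252549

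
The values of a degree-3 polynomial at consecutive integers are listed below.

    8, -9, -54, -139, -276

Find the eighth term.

-1119

D1: -17  -45  -85  -137
D2: -28  -40  -52
D3: -12  -12
Third differences constant at -12.
-52 − 12 = -64;  -137 − 64 = -201;  -276 − 201 = -477
-64 − 12 = -76;  -201 − 76 = -277;  -477 − 277 = -754
-76 − 12 = -88;  -277 − 88 = -365;  -754 − 365 = -1119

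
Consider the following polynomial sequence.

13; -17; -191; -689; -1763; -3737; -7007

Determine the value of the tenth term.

Δ: -30, -174, -498, -1074, -1974, -3270
Δ²: -144, -324, -576, -900, -1296
Δ³: -180, -252, -324, -396
Δ⁴: -72, -72, -72
The fourth differences are constant (-72).
-396 − 72 = -468;  -1296 − 468 = -1764;  -3270 − 1764 = -5034;  -7007 − 5034 = -12041
-468 − 72 = -540;  -1764 − 540 = -2304;  -5034 − 2304 = -7338;  -12041 − 7338 = -19379
-540 − 72 = -612;  -2304 − 612 = -2916;  -7338 − 2916 = -10254;  -19379 − 10254 = -29633

-29633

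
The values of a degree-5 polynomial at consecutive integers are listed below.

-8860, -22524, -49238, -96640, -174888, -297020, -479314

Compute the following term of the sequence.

D1: -13664, -26714, -47402, -78248, -122132, -182294
D2: -13050, -20688, -30846, -43884, -60162
D3: -7638, -10158, -13038, -16278
D4: -2520, -2880, -3240
D5: -360, -360
Fifth differences constant at -360.
-3240 − 360 = -3600;  -16278 − 3600 = -19878;  -60162 − 19878 = -80040;  -182294 − 80040 = -262334;  -479314 − 262334 = -741648

-741648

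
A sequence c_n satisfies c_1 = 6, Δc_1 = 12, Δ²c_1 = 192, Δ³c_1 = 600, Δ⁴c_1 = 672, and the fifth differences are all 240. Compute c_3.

222

Build the table forward from the leading diagonal:
Fifth differences: 240  240  240
Fourth differences: 672  912  1152
Third differences: 600  1272  2184
Second differences: 192  792  2064
First differences: 12  204  996
c: 6  18  222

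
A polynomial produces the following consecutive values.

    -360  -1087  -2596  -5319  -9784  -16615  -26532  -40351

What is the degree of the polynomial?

D1: -727, -1509, -2723, -4465, -6831, -9917, -13819
D2: -782, -1214, -1742, -2366, -3086, -3902
D3: -432, -528, -624, -720, -816
D4: -96, -96, -96, -96
The fourth differences are constant, so the polynomial has degree 4.

4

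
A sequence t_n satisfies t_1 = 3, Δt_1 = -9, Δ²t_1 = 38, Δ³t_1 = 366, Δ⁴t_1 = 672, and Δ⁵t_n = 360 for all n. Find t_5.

2331

Build the table forward from the leading diagonal:
Fifth differences: 360  360  360  360  360
Fourth differences: 672  1032  1392  1752  2112
Third differences: 366  1038  2070  3462  5214
Second differences: 38  404  1442  3512  6974
First differences: -9  29  433  1875  5387
t: 3  -6  23  456  2331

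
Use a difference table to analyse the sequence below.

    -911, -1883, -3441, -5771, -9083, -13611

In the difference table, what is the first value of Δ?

-972

D1: -972, -1558, -2330, -3312, -4528
D2: -586, -772, -982, -1216
D3: -186, -210, -234
D4: -24, -24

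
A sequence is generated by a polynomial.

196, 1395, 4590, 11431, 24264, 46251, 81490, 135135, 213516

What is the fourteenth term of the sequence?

1295451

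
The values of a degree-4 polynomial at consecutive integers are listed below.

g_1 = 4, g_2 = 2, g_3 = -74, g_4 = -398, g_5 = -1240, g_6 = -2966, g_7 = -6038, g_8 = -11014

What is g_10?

-29390

First differences: -2 , -76 , -324 , -842 , -1726 , -3072 , -4976
Second differences: -74 , -248 , -518 , -884 , -1346 , -1904
Third differences: -174 , -270 , -366 , -462 , -558
Fourth differences: -96 , -96 , -96 , -96
Fourth differences constant at -96.
-558 − 96 = -654;  -1904 − 654 = -2558;  -4976 − 2558 = -7534;  -11014 − 7534 = -18548
-654 − 96 = -750;  -2558 − 750 = -3308;  -7534 − 3308 = -10842;  -18548 − 10842 = -29390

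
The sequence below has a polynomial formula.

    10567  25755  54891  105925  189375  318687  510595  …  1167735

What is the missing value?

785481

Using the first 7 terms:
D1: 15188  29136  51034  83450  129312  191908
D2: 13948  21898  32416  45862  62596
D3: 7950  10518  13446  16734
D4: 2568  2928  3288
D5: 360  360
Constant fifth difference = 360.
Extend forward: 3288 + 360 = 3648;  16734 + 3648 = 20382;  62596 + 20382 = 82978;  191908 + 82978 = 274886;  510595 + 274886 = 785481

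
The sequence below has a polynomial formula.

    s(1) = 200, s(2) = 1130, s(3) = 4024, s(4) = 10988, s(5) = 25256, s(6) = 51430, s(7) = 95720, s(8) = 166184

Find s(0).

16

Δ: 930, 2894, 6964, 14268, 26174, 44290, 70464
Δ²: 1964, 4070, 7304, 11906, 18116, 26174
Δ³: 2106, 3234, 4602, 6210, 8058
Δ⁴: 1128, 1368, 1608, 1848
Δ⁵: 240, 240, 240
The fifth differences are constant at 240.
Work back: 1128 − 240 = 888;  2106 − 888 = 1218;  1964 − 1218 = 746;  930 − 746 = 184;  200 − 184 = 16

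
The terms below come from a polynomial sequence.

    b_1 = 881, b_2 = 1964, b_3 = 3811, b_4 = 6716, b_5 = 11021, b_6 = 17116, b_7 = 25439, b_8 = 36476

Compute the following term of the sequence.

D1: 1083  1847  2905  4305  6095  8323  11037
D2: 764  1058  1400  1790  2228  2714
D3: 294  342  390  438  486
D4: 48  48  48  48
Constant fourth difference = 48, so extend:
486 + 48 = 534;  2714 + 534 = 3248;  11037 + 3248 = 14285;  36476 + 14285 = 50761

50761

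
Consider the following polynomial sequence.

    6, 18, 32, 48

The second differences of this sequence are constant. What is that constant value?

2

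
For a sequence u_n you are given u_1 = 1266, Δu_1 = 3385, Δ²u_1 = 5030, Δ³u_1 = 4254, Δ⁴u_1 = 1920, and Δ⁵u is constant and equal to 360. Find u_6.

120991

Build the table forward from the leading diagonal:
D5: 360, 360, 360, 360, 360, 360
D4: 1920, 2280, 2640, 3000, 3360, 3720
D3: 4254, 6174, 8454, 11094, 14094, 17454
D2: 5030, 9284, 15458, 23912, 35006, 49100
D1: 3385, 8415, 17699, 33157, 57069, 92075
u: 1266, 4651, 13066, 30765, 63922, 120991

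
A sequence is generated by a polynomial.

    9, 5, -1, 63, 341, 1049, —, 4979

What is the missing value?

2475

Using the first 6 terms:
-4  -6  64  278  708
-2  70  214  430
72  144  216
72  72
Constant fourth difference = 72.
Extend forward: 216 + 72 = 288;  430 + 288 = 718;  708 + 718 = 1426;  1049 + 1426 = 2475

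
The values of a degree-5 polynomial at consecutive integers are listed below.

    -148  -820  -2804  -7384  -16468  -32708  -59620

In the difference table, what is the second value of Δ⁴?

-744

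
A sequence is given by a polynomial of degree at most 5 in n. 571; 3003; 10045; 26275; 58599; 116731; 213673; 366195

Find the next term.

595315

First differences: 2432  7042  16230  32324  58132  96942  152522
Second differences: 4610  9188  16094  25808  38810  55580
Third differences: 4578  6906  9714  13002  16770
Fourth differences: 2328  2808  3288  3768
Fifth differences: 480  480  480
Constant fifth difference = 480, so extend:
3768 + 480 = 4248;  16770 + 4248 = 21018;  55580 + 21018 = 76598;  152522 + 76598 = 229120;  366195 + 229120 = 595315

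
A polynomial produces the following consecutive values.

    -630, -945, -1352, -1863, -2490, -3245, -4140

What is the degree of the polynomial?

3

D1: -315, -407, -511, -627, -755, -895
D2: -92, -104, -116, -128, -140
D3: -12, -12, -12, -12
The third differences are constant, so the polynomial has degree 3.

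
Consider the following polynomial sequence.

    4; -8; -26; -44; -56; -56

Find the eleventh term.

334

-12  -18  -18  -12  0
-6  0  6  12
6  6  6
The third differences are constant (6).
12 + 6 = 18;  0 + 18 = 18;  -56 + 18 = -38
18 + 6 = 24;  18 + 24 = 42;  -38 + 42 = 4
24 + 6 = 30;  42 + 30 = 72;  4 + 72 = 76
30 + 6 = 36;  72 + 36 = 108;  76 + 108 = 184
36 + 6 = 42;  108 + 42 = 150;  184 + 150 = 334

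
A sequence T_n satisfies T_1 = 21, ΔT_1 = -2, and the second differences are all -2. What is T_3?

15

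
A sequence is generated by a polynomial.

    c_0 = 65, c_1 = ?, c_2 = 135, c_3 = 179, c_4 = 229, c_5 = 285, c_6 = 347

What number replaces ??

Using the last 5 terms:
44, 50, 56, 62
6, 6, 6
Constant second difference = 6.
Extend backward: 44 − 6 = 38;  135 − 38 = 97

97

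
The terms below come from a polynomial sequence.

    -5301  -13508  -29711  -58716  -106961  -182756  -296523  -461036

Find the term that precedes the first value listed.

D1: -8207, -16203, -29005, -48245, -75795, -113767, -164513
D2: -7996, -12802, -19240, -27550, -37972, -50746
D3: -4806, -6438, -8310, -10422, -12774
D4: -1632, -1872, -2112, -2352
D5: -240, -240, -240
The fifth differences are constant at -240.
Work back: -1632 + 240 = -1392;  -4806 + 1392 = -3414;  -7996 + 3414 = -4582;  -8207 + 4582 = -3625;  -5301 + 3625 = -1676

-1676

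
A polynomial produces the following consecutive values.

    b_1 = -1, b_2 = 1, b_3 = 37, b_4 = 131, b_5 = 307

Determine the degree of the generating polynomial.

D1: 2, 36, 94, 176
D2: 34, 58, 82
D3: 24, 24
The third differences are constant, so the polynomial has degree 3.

3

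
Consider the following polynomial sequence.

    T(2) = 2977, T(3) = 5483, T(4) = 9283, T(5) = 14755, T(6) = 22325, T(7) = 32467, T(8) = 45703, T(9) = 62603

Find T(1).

Δ: 2506, 3800, 5472, 7570, 10142, 13236, 16900
Δ²: 1294, 1672, 2098, 2572, 3094, 3664
Δ³: 378, 426, 474, 522, 570
Δ⁴: 48, 48, 48, 48
The fourth differences are constant at 48.
Work back: 378 − 48 = 330;  1294 − 330 = 964;  2506 − 964 = 1542;  2977 − 1542 = 1435

1435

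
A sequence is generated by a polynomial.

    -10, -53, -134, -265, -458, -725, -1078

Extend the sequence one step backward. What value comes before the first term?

Δ: -43  -81  -131  -193  -267  -353
Δ²: -38  -50  -62  -74  -86
Δ³: -12  -12  -12  -12
The third differences are constant at -12.
Work back: -38 + 12 = -26;  -43 + 26 = -17;  -10 + 17 = 7

7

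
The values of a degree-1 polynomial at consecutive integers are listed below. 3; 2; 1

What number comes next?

0

Δ: -1, -1
First differences constant at -1.
1 − 1 = 0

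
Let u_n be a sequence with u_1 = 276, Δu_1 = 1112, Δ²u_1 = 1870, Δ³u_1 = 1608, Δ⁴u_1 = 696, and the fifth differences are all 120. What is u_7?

78318

Build the table forward from the leading diagonal:
D5: 120  120  120  120  120  120  120
D4: 696  816  936  1056  1176  1296  1416
D3: 1608  2304  3120  4056  5112  6288  7584
D2: 1870  3478  5782  8902  12958  18070  24358
D1: 1112  2982  6460  12242  21144  34102  52172
u: 276  1388  4370  10830  23072  44216  78318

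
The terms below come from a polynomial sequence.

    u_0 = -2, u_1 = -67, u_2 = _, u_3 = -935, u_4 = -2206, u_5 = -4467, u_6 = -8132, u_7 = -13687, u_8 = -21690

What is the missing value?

-312

Using the last 6 terms:
Δ: -1271  -2261  -3665  -5555  -8003
Δ²: -990  -1404  -1890  -2448
Δ³: -414  -486  -558
Δ⁴: -72  -72
Constant fourth difference = -72.
Extend backward: -414 + 72 = -342;  -990 + 342 = -648;  -1271 + 648 = -623;  -935 + 623 = -312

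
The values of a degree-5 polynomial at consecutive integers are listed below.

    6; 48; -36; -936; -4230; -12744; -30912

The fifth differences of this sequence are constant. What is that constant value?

D1: 42, -84, -900, -3294, -8514, -18168
D2: -126, -816, -2394, -5220, -9654
D3: -690, -1578, -2826, -4434
D4: -888, -1248, -1608
D5: -360, -360

-360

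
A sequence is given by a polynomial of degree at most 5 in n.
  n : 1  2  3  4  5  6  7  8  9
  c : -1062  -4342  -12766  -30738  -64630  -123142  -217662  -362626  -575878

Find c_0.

-130

Δ: -3280  -8424  -17972  -33892  -58512  -94520  -144964  -213252
Δ²: -5144  -9548  -15920  -24620  -36008  -50444  -68288
Δ³: -4404  -6372  -8700  -11388  -14436  -17844
Δ⁴: -1968  -2328  -2688  -3048  -3408
Δ⁵: -360  -360  -360  -360
The fifth differences are constant at -360.
Work back: -1968 + 360 = -1608;  -4404 + 1608 = -2796;  -5144 + 2796 = -2348;  -3280 + 2348 = -932;  -1062 + 932 = -130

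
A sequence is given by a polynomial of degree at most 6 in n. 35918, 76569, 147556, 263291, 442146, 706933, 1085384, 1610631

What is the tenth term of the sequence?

Δ: 40651  70987  115735  178855  264787  378451  525247
Δ²: 30336  44748  63120  85932  113664  146796
Δ³: 14412  18372  22812  27732  33132
Δ⁴: 3960  4440  4920  5400
Δ⁵: 480  480  480
Fifth differences constant at 480.
5400 + 480 = 5880;  33132 + 5880 = 39012;  146796 + 39012 = 185808;  525247 + 185808 = 711055;  1610631 + 711055 = 2321686
5880 + 480 = 6360;  39012 + 6360 = 45372;  185808 + 45372 = 231180;  711055 + 231180 = 942235;  2321686 + 942235 = 3263921

3263921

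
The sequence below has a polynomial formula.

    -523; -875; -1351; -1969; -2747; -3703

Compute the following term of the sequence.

-4855

First differences: -352 , -476 , -618 , -778 , -956
Second differences: -124 , -142 , -160 , -178
Third differences: -18 , -18 , -18
Third differences constant at -18.
-178 − 18 = -196;  -956 − 196 = -1152;  -3703 − 1152 = -4855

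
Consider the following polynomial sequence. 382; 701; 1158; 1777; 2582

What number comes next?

319, 457, 619, 805
138, 162, 186
24, 24
Third differences constant at 24.
186 + 24 = 210;  805 + 210 = 1015;  2582 + 1015 = 3597

3597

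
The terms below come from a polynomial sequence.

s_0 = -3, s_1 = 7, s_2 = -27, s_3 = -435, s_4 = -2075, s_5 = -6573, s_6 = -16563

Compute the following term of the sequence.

-35927

10  -34  -408  -1640  -4498  -9990
-44  -374  -1232  -2858  -5492
-330  -858  -1626  -2634
-528  -768  -1008
-240  -240
Constant fifth difference = -240, so extend:
-1008 − 240 = -1248;  -2634 − 1248 = -3882;  -5492 − 3882 = -9374;  -9990 − 9374 = -19364;  -16563 − 19364 = -35927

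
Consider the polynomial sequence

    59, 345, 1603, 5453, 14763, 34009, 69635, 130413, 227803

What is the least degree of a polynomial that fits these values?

286, 1258, 3850, 9310, 19246, 35626, 60778, 97390
972, 2592, 5460, 9936, 16380, 25152, 36612
1620, 2868, 4476, 6444, 8772, 11460
1248, 1608, 1968, 2328, 2688
360, 360, 360, 360
The fifth differences are constant, so the polynomial has degree 5.

5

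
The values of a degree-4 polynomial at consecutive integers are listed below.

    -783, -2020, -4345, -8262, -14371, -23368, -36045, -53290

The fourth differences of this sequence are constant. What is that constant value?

First differences: -1237, -2325, -3917, -6109, -8997, -12677, -17245
Second differences: -1088, -1592, -2192, -2888, -3680, -4568
Third differences: -504, -600, -696, -792, -888
Fourth differences: -96, -96, -96, -96

-96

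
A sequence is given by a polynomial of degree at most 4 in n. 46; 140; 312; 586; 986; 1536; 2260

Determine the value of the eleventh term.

7376

First differences: 94  172  274  400  550  724
Second differences: 78  102  126  150  174
Third differences: 24  24  24  24
Third differences constant at 24.
174 + 24 = 198;  724 + 198 = 922;  2260 + 922 = 3182
198 + 24 = 222;  922 + 222 = 1144;  3182 + 1144 = 4326
222 + 24 = 246;  1144 + 246 = 1390;  4326 + 1390 = 5716
246 + 24 = 270;  1390 + 270 = 1660;  5716 + 1660 = 7376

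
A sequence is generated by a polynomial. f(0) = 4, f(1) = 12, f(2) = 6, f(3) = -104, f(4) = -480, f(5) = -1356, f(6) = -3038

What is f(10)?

-26466

8, -6, -110, -376, -876, -1682
-14, -104, -266, -500, -806
-90, -162, -234, -306
-72, -72, -72
The fourth differences are constant (-72).
-306 − 72 = -378;  -806 − 378 = -1184;  -1682 − 1184 = -2866;  -3038 − 2866 = -5904
-378 − 72 = -450;  -1184 − 450 = -1634;  -2866 − 1634 = -4500;  -5904 − 4500 = -10404
-450 − 72 = -522;  -1634 − 522 = -2156;  -4500 − 2156 = -6656;  -10404 − 6656 = -17060
-522 − 72 = -594;  -2156 − 594 = -2750;  -6656 − 2750 = -9406;  -17060 − 9406 = -26466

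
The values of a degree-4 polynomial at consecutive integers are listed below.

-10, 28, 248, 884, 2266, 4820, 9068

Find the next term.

D1: 38  220  636  1382  2554  4248
D2: 182  416  746  1172  1694
D3: 234  330  426  522
D4: 96  96  96
Fourth differences constant at 96.
522 + 96 = 618;  1694 + 618 = 2312;  4248 + 2312 = 6560;  9068 + 6560 = 15628

15628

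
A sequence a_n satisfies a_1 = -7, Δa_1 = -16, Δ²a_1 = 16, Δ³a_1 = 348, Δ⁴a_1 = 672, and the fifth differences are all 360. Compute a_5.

Build the table forward from the leading diagonal:
D5: 360, 360, 360, 360, 360
D4: 672, 1032, 1392, 1752, 2112
D3: 348, 1020, 2052, 3444, 5196
D2: 16, 364, 1384, 3436, 6880
D1: -16, 0, 364, 1748, 5184
a: -7, -23, -23, 341, 2089

2089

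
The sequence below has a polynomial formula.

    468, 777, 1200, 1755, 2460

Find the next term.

First differences: 309, 423, 555, 705
Second differences: 114, 132, 150
Third differences: 18, 18
The third differences are constant (18).
150 + 18 = 168;  705 + 168 = 873;  2460 + 873 = 3333

3333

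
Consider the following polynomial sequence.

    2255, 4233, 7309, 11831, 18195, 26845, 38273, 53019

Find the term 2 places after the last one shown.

1978, 3076, 4522, 6364, 8650, 11428, 14746
1098, 1446, 1842, 2286, 2778, 3318
348, 396, 444, 492, 540
48, 48, 48, 48
The fourth differences are constant (48).
540 + 48 = 588;  3318 + 588 = 3906;  14746 + 3906 = 18652;  53019 + 18652 = 71671
588 + 48 = 636;  3906 + 636 = 4542;  18652 + 4542 = 23194;  71671 + 23194 = 94865

94865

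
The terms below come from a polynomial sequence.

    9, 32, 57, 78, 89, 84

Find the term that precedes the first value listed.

-6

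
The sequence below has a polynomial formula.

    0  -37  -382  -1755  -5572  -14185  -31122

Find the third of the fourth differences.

Δ: -37, -345, -1373, -3817, -8613, -16937
Δ²: -308, -1028, -2444, -4796, -8324
Δ³: -720, -1416, -2352, -3528
Δ⁴: -696, -936, -1176
Δ⁵: -240, -240

-1176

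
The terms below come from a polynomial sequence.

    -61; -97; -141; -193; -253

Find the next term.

-321

D1: -36  -44  -52  -60
D2: -8  -8  -8
Second differences constant at -8.
-60 − 8 = -68;  -253 − 68 = -321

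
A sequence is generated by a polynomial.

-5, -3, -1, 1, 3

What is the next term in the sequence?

5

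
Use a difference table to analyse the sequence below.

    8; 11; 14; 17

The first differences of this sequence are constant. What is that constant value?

3

D1: 3, 3, 3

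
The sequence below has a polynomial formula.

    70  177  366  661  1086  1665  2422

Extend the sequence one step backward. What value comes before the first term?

107  189  295  425  579  757
82  106  130  154  178
24  24  24  24
The third differences are constant at 24.
Work back: 82 − 24 = 58;  107 − 58 = 49;  70 − 49 = 21

21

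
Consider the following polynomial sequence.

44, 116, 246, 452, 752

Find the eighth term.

2396

Δ: 72 , 130 , 206 , 300
Δ²: 58 , 76 , 94
Δ³: 18 , 18
Constant third difference = 18, so extend:
94 + 18 = 112;  300 + 112 = 412;  752 + 412 = 1164
112 + 18 = 130;  412 + 130 = 542;  1164 + 542 = 1706
130 + 18 = 148;  542 + 148 = 690;  1706 + 690 = 2396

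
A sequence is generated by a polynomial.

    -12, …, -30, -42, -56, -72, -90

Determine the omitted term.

-20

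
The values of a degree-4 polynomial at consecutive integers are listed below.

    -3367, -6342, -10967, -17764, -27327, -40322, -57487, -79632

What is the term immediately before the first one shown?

Δ: -2975, -4625, -6797, -9563, -12995, -17165, -22145
Δ²: -1650, -2172, -2766, -3432, -4170, -4980
Δ³: -522, -594, -666, -738, -810
Δ⁴: -72, -72, -72, -72
The fourth differences are constant at -72.
Work back: -522 + 72 = -450;  -1650 + 450 = -1200;  -2975 + 1200 = -1775;  -3367 + 1775 = -1592

-1592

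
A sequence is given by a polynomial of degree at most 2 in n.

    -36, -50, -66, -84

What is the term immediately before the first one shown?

-14, -16, -18
-2, -2
The second differences are constant at -2.
Work back: -14 + 2 = -12;  -36 + 12 = -24

-24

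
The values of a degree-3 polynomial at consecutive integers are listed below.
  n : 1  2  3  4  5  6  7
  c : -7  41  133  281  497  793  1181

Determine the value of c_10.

3017

48  92  148  216  296  388
44  56  68  80  92
12  12  12  12
Third differences constant at 12.
92 + 12 = 104;  388 + 104 = 492;  1181 + 492 = 1673
104 + 12 = 116;  492 + 116 = 608;  1673 + 608 = 2281
116 + 12 = 128;  608 + 128 = 736;  2281 + 736 = 3017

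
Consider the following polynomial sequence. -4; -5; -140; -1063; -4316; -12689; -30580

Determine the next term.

-64355

First differences: -1  -135  -923  -3253  -8373  -17891
Second differences: -134  -788  -2330  -5120  -9518
Third differences: -654  -1542  -2790  -4398
Fourth differences: -888  -1248  -1608
Fifth differences: -360  -360
Fifth differences constant at -360.
-1608 − 360 = -1968;  -4398 − 1968 = -6366;  -9518 − 6366 = -15884;  -17891 − 15884 = -33775;  -30580 − 33775 = -64355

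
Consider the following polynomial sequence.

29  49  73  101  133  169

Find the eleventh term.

409

Δ: 20, 24, 28, 32, 36
Δ²: 4, 4, 4, 4
Constant second difference = 4, so extend:
36 + 4 = 40;  169 + 40 = 209
40 + 4 = 44;  209 + 44 = 253
44 + 4 = 48;  253 + 48 = 301
48 + 4 = 52;  301 + 52 = 353
52 + 4 = 56;  353 + 56 = 409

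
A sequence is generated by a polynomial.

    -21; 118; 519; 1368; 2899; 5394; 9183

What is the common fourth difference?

D1: 139, 401, 849, 1531, 2495, 3789
D2: 262, 448, 682, 964, 1294
D3: 186, 234, 282, 330
D4: 48, 48, 48

48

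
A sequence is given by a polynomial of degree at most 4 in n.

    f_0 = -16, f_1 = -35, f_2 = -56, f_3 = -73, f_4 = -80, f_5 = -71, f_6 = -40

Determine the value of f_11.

D1: -19, -21, -17, -7, 9, 31
D2: -2, 4, 10, 16, 22
D3: 6, 6, 6, 6
Third differences constant at 6.
22 + 6 = 28;  31 + 28 = 59;  -40 + 59 = 19
28 + 6 = 34;  59 + 34 = 93;  19 + 93 = 112
34 + 6 = 40;  93 + 40 = 133;  112 + 133 = 245
40 + 6 = 46;  133 + 46 = 179;  245 + 179 = 424
46 + 6 = 52;  179 + 52 = 231;  424 + 231 = 655

655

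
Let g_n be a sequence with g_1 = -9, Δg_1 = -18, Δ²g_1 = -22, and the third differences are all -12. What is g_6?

Build the table forward from the leading diagonal:
Third differences: -12  -12  -12  -12  -12  -12
Second differences: -22  -34  -46  -58  -70  -82
First differences: -18  -40  -74  -120  -178  -248
g: -9  -27  -67  -141  -261  -439

-439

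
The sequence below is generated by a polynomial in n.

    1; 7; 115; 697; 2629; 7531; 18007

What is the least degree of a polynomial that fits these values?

Δ: 6, 108, 582, 1932, 4902, 10476
Δ²: 102, 474, 1350, 2970, 5574
Δ³: 372, 876, 1620, 2604
Δ⁴: 504, 744, 984
Δ⁵: 240, 240
The fifth differences are constant, so the polynomial has degree 5.

5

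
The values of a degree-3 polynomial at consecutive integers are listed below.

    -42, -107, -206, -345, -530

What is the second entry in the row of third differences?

D1: -65, -99, -139, -185
D2: -34, -40, -46
D3: -6, -6

-6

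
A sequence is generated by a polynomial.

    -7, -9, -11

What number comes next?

-13

First differences: -2 , -2
First differences constant at -2.
-11 − 2 = -13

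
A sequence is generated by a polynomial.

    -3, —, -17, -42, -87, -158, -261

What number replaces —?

-6

Using the last 5 terms:
Δ: -25, -45, -71, -103
Δ²: -20, -26, -32
Δ³: -6, -6
Constant third difference = -6.
Extend backward: -20 + 6 = -14;  -25 + 14 = -11;  -17 + 11 = -6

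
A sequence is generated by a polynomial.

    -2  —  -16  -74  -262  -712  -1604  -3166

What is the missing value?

Using the last 6 terms:
Δ: -58  -188  -450  -892  -1562
Δ²: -130  -262  -442  -670
Δ³: -132  -180  -228
Δ⁴: -48  -48
Constant fourth difference = -48.
Extend backward: -132 + 48 = -84;  -130 + 84 = -46;  -58 + 46 = -12;  -16 + 12 = -4

-4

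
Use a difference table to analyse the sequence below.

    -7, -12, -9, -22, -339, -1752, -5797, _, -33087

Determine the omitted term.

-14994

Using the first 7 terms:
Δ: -5  3  -13  -317  -1413  -4045
Δ²: 8  -16  -304  -1096  -2632
Δ³: -24  -288  -792  -1536
Δ⁴: -264  -504  -744
Δ⁵: -240  -240
Constant fifth difference = -240.
Extend forward: -744 − 240 = -984;  -1536 − 984 = -2520;  -2632 − 2520 = -5152;  -4045 − 5152 = -9197;  -5797 − 9197 = -14994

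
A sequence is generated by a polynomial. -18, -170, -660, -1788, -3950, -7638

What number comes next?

-152, -490, -1128, -2162, -3688
-338, -638, -1034, -1526
-300, -396, -492
-96, -96
The fourth differences are constant (-96).
-492 − 96 = -588;  -1526 − 588 = -2114;  -3688 − 2114 = -5802;  -7638 − 5802 = -13440

-13440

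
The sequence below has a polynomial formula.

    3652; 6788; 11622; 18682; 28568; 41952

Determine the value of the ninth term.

First differences: 3136  4834  7060  9886  13384
Second differences: 1698  2226  2826  3498
Third differences: 528  600  672
Fourth differences: 72  72
Constant fourth difference = 72, so extend:
672 + 72 = 744;  3498 + 744 = 4242;  13384 + 4242 = 17626;  41952 + 17626 = 59578
744 + 72 = 816;  4242 + 816 = 5058;  17626 + 5058 = 22684;  59578 + 22684 = 82262
816 + 72 = 888;  5058 + 888 = 5946;  22684 + 5946 = 28630;  82262 + 28630 = 110892

110892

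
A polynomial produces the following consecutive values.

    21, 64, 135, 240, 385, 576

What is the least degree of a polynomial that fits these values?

Δ: 43, 71, 105, 145, 191
Δ²: 28, 34, 40, 46
Δ³: 6, 6, 6
The third differences are constant, so the polynomial has degree 3.

3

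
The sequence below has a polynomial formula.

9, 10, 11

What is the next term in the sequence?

12

Δ: 1  1
First differences constant at 1.
11 + 1 = 12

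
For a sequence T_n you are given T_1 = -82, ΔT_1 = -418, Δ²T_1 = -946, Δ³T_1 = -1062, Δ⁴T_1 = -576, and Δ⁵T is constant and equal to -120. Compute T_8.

-82724

Build the table forward from the leading diagonal:
Fifth differences: -120, -120, -120, -120, -120, -120, -120, -120
Fourth differences: -576, -696, -816, -936, -1056, -1176, -1296, -1416
Third differences: -1062, -1638, -2334, -3150, -4086, -5142, -6318, -7614
Second differences: -946, -2008, -3646, -5980, -9130, -13216, -18358, -24676
First differences: -418, -1364, -3372, -7018, -12998, -22128, -35344, -53702
T: -82, -500, -1864, -5236, -12254, -25252, -47380, -82724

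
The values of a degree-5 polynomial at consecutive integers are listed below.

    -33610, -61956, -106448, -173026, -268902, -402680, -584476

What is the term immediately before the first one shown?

-16622

Δ: -28346, -44492, -66578, -95876, -133778, -181796
Δ²: -16146, -22086, -29298, -37902, -48018
Δ³: -5940, -7212, -8604, -10116
Δ⁴: -1272, -1392, -1512
Δ⁵: -120, -120
The fifth differences are constant at -120.
Work back: -1272 + 120 = -1152;  -5940 + 1152 = -4788;  -16146 + 4788 = -11358;  -28346 + 11358 = -16988;  -33610 + 16988 = -16622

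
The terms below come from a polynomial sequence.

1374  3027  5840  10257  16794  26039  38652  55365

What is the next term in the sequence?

D1: 1653 , 2813 , 4417 , 6537 , 9245 , 12613 , 16713
D2: 1160 , 1604 , 2120 , 2708 , 3368 , 4100
D3: 444 , 516 , 588 , 660 , 732
D4: 72 , 72 , 72 , 72
Fourth differences constant at 72.
732 + 72 = 804;  4100 + 804 = 4904;  16713 + 4904 = 21617;  55365 + 21617 = 76982

76982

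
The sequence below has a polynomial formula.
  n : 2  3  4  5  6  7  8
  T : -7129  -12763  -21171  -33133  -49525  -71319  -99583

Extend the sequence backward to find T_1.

-3585

-5634, -8408, -11962, -16392, -21794, -28264
-2774, -3554, -4430, -5402, -6470
-780, -876, -972, -1068
-96, -96, -96
The fourth differences are constant at -96.
Work back: -780 + 96 = -684;  -2774 + 684 = -2090;  -5634 + 2090 = -3544;  -7129 + 3544 = -3585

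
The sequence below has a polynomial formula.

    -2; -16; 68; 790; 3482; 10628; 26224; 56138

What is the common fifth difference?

D1: -14, 84, 722, 2692, 7146, 15596, 29914
D2: 98, 638, 1970, 4454, 8450, 14318
D3: 540, 1332, 2484, 3996, 5868
D4: 792, 1152, 1512, 1872
D5: 360, 360, 360

360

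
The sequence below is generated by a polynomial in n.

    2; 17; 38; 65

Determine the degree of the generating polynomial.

D1: 15, 21, 27
D2: 6, 6
The second differences are constant, so the polynomial has degree 2.

2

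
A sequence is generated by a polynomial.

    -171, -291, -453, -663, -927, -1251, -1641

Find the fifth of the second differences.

-66

Δ: -120, -162, -210, -264, -324, -390
Δ²: -42, -48, -54, -60, -66
Δ³: -6, -6, -6, -6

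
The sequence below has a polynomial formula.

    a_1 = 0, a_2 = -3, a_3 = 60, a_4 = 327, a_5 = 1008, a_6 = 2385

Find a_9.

14592

-3 , 63 , 267 , 681 , 1377
66 , 204 , 414 , 696
138 , 210 , 282
72 , 72
Fourth differences constant at 72.
282 + 72 = 354;  696 + 354 = 1050;  1377 + 1050 = 2427;  2385 + 2427 = 4812
354 + 72 = 426;  1050 + 426 = 1476;  2427 + 1476 = 3903;  4812 + 3903 = 8715
426 + 72 = 498;  1476 + 498 = 1974;  3903 + 1974 = 5877;  8715 + 5877 = 14592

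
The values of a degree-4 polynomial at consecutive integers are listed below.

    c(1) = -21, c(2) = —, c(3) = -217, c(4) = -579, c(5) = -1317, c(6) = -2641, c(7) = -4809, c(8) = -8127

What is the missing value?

-69

Using the last 6 terms:
First differences: -362, -738, -1324, -2168, -3318
Second differences: -376, -586, -844, -1150
Third differences: -210, -258, -306
Fourth differences: -48, -48
Constant fourth difference = -48.
Extend backward: -210 + 48 = -162;  -376 + 162 = -214;  -362 + 214 = -148;  -217 + 148 = -69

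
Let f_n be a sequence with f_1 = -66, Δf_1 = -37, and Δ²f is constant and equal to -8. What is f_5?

-262

Build the table forward from the leading diagonal:
Second differences: -8, -8, -8, -8, -8
First differences: -37, -45, -53, -61, -69
f: -66, -103, -148, -201, -262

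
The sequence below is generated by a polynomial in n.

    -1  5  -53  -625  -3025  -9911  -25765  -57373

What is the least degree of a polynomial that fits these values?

D1: 6, -58, -572, -2400, -6886, -15854, -31608
D2: -64, -514, -1828, -4486, -8968, -15754
D3: -450, -1314, -2658, -4482, -6786
D4: -864, -1344, -1824, -2304
D5: -480, -480, -480
The fifth differences are constant, so the polynomial has degree 5.

5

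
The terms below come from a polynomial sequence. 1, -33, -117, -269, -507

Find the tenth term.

-34, -84, -152, -238
-50, -68, -86
-18, -18
The third differences are constant (-18).
-86 − 18 = -104;  -238 − 104 = -342;  -507 − 342 = -849
-104 − 18 = -122;  -342 − 122 = -464;  -849 − 464 = -1313
-122 − 18 = -140;  -464 − 140 = -604;  -1313 − 604 = -1917
-140 − 18 = -158;  -604 − 158 = -762;  -1917 − 762 = -2679
-158 − 18 = -176;  -762 − 176 = -938;  -2679 − 938 = -3617

-3617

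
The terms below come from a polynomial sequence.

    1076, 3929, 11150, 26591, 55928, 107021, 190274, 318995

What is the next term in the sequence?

First differences: 2853, 7221, 15441, 29337, 51093, 83253, 128721
Second differences: 4368, 8220, 13896, 21756, 32160, 45468
Third differences: 3852, 5676, 7860, 10404, 13308
Fourth differences: 1824, 2184, 2544, 2904
Fifth differences: 360, 360, 360
Constant fifth difference = 360, so extend:
2904 + 360 = 3264;  13308 + 3264 = 16572;  45468 + 16572 = 62040;  128721 + 62040 = 190761;  318995 + 190761 = 509756

509756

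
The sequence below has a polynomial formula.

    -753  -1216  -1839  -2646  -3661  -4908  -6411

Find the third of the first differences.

D1: -463, -623, -807, -1015, -1247, -1503
D2: -160, -184, -208, -232, -256
D3: -24, -24, -24, -24

-807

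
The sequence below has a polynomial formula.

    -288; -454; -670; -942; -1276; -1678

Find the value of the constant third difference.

First differences: -166, -216, -272, -334, -402
Second differences: -50, -56, -62, -68
Third differences: -6, -6, -6

-6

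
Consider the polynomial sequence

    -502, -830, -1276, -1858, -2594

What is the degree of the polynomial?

3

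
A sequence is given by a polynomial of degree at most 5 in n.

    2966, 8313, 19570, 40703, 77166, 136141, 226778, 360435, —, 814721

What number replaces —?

Using the first 8 terms:
First differences: 5347  11257  21133  36463  58975  90637  133657
Second differences: 5910  9876  15330  22512  31662  43020
Third differences: 3966  5454  7182  9150  11358
Fourth differences: 1488  1728  1968  2208
Fifth differences: 240  240  240
Constant fifth difference = 240.
Extend forward: 2208 + 240 = 2448;  11358 + 2448 = 13806;  43020 + 13806 = 56826;  133657 + 56826 = 190483;  360435 + 190483 = 550918

550918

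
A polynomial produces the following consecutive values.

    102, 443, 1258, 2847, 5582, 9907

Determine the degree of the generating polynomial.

4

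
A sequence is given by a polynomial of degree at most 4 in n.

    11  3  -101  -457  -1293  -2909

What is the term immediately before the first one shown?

7

D1: -8, -104, -356, -836, -1616
D2: -96, -252, -480, -780
D3: -156, -228, -300
D4: -72, -72
The fourth differences are constant at -72.
Work back: -156 + 72 = -84;  -96 + 84 = -12;  -8 + 12 = 4;  11 − 4 = 7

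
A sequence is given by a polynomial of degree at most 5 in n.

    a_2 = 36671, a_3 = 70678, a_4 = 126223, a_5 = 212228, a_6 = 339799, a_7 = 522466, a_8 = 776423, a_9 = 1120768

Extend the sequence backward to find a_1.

17224

D1: 34007, 55545, 86005, 127571, 182667, 253957, 344345
D2: 21538, 30460, 41566, 55096, 71290, 90388
D3: 8922, 11106, 13530, 16194, 19098
D4: 2184, 2424, 2664, 2904
D5: 240, 240, 240
The fifth differences are constant at 240.
Work back: 2184 − 240 = 1944;  8922 − 1944 = 6978;  21538 − 6978 = 14560;  34007 − 14560 = 19447;  36671 − 19447 = 17224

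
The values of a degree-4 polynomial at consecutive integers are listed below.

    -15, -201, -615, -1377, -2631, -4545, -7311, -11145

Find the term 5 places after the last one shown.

-55575

Δ: -186  -414  -762  -1254  -1914  -2766  -3834
Δ²: -228  -348  -492  -660  -852  -1068
Δ³: -120  -144  -168  -192  -216
Δ⁴: -24  -24  -24  -24
Fourth differences constant at -24.
-216 − 24 = -240;  -1068 − 240 = -1308;  -3834 − 1308 = -5142;  -11145 − 5142 = -16287
-240 − 24 = -264;  -1308 − 264 = -1572;  -5142 − 1572 = -6714;  -16287 − 6714 = -23001
-264 − 24 = -288;  -1572 − 288 = -1860;  -6714 − 1860 = -8574;  -23001 − 8574 = -31575
-288 − 24 = -312;  -1860 − 312 = -2172;  -8574 − 2172 = -10746;  -31575 − 10746 = -42321
-312 − 24 = -336;  -2172 − 336 = -2508;  -10746 − 2508 = -13254;  -42321 − 13254 = -55575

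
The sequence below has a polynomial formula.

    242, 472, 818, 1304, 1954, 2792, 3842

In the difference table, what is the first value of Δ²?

116

D1: 230, 346, 486, 650, 838, 1050
D2: 116, 140, 164, 188, 212
D3: 24, 24, 24, 24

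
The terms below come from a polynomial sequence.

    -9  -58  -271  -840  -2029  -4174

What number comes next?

-7683

-49 , -213 , -569 , -1189 , -2145
-164 , -356 , -620 , -956
-192 , -264 , -336
-72 , -72
Constant fourth difference = -72, so extend:
-336 − 72 = -408;  -956 − 408 = -1364;  -2145 − 1364 = -3509;  -4174 − 3509 = -7683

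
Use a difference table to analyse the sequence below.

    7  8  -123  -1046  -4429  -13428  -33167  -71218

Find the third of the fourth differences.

D1: 1, -131, -923, -3383, -8999, -19739, -38051
D2: -132, -792, -2460, -5616, -10740, -18312
D3: -660, -1668, -3156, -5124, -7572
D4: -1008, -1488, -1968, -2448
D5: -480, -480, -480

-1968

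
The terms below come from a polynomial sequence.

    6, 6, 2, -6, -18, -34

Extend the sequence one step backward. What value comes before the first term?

2

First differences: 0  -4  -8  -12  -16
Second differences: -4  -4  -4  -4
The second differences are constant at -4.
Work back: 0 + 4 = 4;  6 − 4 = 2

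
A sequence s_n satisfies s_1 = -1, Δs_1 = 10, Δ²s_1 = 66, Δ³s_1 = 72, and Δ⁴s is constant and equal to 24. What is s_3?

Build the table forward from the leading diagonal:
D4: 24, 24, 24
D3: 72, 96, 120
D2: 66, 138, 234
D1: 10, 76, 214
s: -1, 9, 85

85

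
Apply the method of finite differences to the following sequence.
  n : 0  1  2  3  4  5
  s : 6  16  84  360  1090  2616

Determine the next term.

5376

First differences: 10, 68, 276, 730, 1526
Second differences: 58, 208, 454, 796
Third differences: 150, 246, 342
Fourth differences: 96, 96
Fourth differences constant at 96.
342 + 96 = 438;  796 + 438 = 1234;  1526 + 1234 = 2760;  2616 + 2760 = 5376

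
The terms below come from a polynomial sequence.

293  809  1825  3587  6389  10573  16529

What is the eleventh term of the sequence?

D1: 516 , 1016 , 1762 , 2802 , 4184 , 5956
D2: 500 , 746 , 1040 , 1382 , 1772
D3: 246 , 294 , 342 , 390
D4: 48 , 48 , 48
Constant fourth difference = 48, so extend:
390 + 48 = 438;  1772 + 438 = 2210;  5956 + 2210 = 8166;  16529 + 8166 = 24695
438 + 48 = 486;  2210 + 486 = 2696;  8166 + 2696 = 10862;  24695 + 10862 = 35557
486 + 48 = 534;  2696 + 534 = 3230;  10862 + 3230 = 14092;  35557 + 14092 = 49649
534 + 48 = 582;  3230 + 582 = 3812;  14092 + 3812 = 17904;  49649 + 17904 = 67553

67553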